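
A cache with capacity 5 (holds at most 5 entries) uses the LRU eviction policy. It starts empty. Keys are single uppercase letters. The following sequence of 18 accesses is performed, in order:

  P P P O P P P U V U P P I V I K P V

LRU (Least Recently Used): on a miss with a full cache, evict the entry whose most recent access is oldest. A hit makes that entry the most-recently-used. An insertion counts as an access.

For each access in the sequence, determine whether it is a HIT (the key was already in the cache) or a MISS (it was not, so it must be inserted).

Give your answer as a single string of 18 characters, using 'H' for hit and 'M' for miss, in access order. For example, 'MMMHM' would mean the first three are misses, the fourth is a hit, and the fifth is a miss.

Answer: MHHMHHHMMHHHMHHMHH

Derivation:
LRU simulation (capacity=5):
  1. access P: MISS. Cache (LRU->MRU): [P]
  2. access P: HIT. Cache (LRU->MRU): [P]
  3. access P: HIT. Cache (LRU->MRU): [P]
  4. access O: MISS. Cache (LRU->MRU): [P O]
  5. access P: HIT. Cache (LRU->MRU): [O P]
  6. access P: HIT. Cache (LRU->MRU): [O P]
  7. access P: HIT. Cache (LRU->MRU): [O P]
  8. access U: MISS. Cache (LRU->MRU): [O P U]
  9. access V: MISS. Cache (LRU->MRU): [O P U V]
  10. access U: HIT. Cache (LRU->MRU): [O P V U]
  11. access P: HIT. Cache (LRU->MRU): [O V U P]
  12. access P: HIT. Cache (LRU->MRU): [O V U P]
  13. access I: MISS. Cache (LRU->MRU): [O V U P I]
  14. access V: HIT. Cache (LRU->MRU): [O U P I V]
  15. access I: HIT. Cache (LRU->MRU): [O U P V I]
  16. access K: MISS, evict O. Cache (LRU->MRU): [U P V I K]
  17. access P: HIT. Cache (LRU->MRU): [U V I K P]
  18. access V: HIT. Cache (LRU->MRU): [U I K P V]
Total: 12 hits, 6 misses, 1 evictions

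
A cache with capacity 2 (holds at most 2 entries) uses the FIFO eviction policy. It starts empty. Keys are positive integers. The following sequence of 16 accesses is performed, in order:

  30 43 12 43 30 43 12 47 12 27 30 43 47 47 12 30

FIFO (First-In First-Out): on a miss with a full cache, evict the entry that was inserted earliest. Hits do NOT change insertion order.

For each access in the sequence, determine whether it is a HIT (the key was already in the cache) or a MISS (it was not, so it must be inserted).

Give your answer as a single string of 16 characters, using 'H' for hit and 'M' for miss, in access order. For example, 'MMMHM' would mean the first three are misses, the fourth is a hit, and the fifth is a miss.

FIFO simulation (capacity=2):
  1. access 30: MISS. Cache (old->new): [30]
  2. access 43: MISS. Cache (old->new): [30 43]
  3. access 12: MISS, evict 30. Cache (old->new): [43 12]
  4. access 43: HIT. Cache (old->new): [43 12]
  5. access 30: MISS, evict 43. Cache (old->new): [12 30]
  6. access 43: MISS, evict 12. Cache (old->new): [30 43]
  7. access 12: MISS, evict 30. Cache (old->new): [43 12]
  8. access 47: MISS, evict 43. Cache (old->new): [12 47]
  9. access 12: HIT. Cache (old->new): [12 47]
  10. access 27: MISS, evict 12. Cache (old->new): [47 27]
  11. access 30: MISS, evict 47. Cache (old->new): [27 30]
  12. access 43: MISS, evict 27. Cache (old->new): [30 43]
  13. access 47: MISS, evict 30. Cache (old->new): [43 47]
  14. access 47: HIT. Cache (old->new): [43 47]
  15. access 12: MISS, evict 43. Cache (old->new): [47 12]
  16. access 30: MISS, evict 47. Cache (old->new): [12 30]
Total: 3 hits, 13 misses, 11 evictions

Answer: MMMHMMMMHMMMMHMM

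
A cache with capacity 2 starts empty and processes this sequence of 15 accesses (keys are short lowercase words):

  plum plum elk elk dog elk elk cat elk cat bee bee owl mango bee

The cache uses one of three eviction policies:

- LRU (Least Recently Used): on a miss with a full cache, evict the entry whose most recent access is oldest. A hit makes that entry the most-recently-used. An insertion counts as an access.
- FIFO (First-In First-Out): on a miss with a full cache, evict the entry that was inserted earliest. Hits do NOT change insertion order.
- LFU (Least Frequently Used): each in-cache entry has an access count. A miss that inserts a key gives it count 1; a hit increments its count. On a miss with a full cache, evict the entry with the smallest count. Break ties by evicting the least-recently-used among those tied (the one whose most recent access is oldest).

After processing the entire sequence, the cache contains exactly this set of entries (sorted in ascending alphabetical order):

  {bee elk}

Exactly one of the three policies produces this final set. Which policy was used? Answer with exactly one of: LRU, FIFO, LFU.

Answer: LFU

Derivation:
Simulating under each policy and comparing final sets:
  LRU: final set = {bee mango} -> differs
  FIFO: final set = {bee mango} -> differs
  LFU: final set = {bee elk} -> MATCHES target
Only LFU produces the target set.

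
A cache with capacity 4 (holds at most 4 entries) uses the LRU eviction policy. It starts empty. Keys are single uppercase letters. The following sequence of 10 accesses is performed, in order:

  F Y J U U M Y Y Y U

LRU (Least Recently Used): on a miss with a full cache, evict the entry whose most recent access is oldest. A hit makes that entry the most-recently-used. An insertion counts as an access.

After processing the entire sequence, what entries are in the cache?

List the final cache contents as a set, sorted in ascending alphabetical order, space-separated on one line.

Answer: J M U Y

Derivation:
LRU simulation (capacity=4):
  1. access F: MISS. Cache (LRU->MRU): [F]
  2. access Y: MISS. Cache (LRU->MRU): [F Y]
  3. access J: MISS. Cache (LRU->MRU): [F Y J]
  4. access U: MISS. Cache (LRU->MRU): [F Y J U]
  5. access U: HIT. Cache (LRU->MRU): [F Y J U]
  6. access M: MISS, evict F. Cache (LRU->MRU): [Y J U M]
  7. access Y: HIT. Cache (LRU->MRU): [J U M Y]
  8. access Y: HIT. Cache (LRU->MRU): [J U M Y]
  9. access Y: HIT. Cache (LRU->MRU): [J U M Y]
  10. access U: HIT. Cache (LRU->MRU): [J M Y U]
Total: 5 hits, 5 misses, 1 evictions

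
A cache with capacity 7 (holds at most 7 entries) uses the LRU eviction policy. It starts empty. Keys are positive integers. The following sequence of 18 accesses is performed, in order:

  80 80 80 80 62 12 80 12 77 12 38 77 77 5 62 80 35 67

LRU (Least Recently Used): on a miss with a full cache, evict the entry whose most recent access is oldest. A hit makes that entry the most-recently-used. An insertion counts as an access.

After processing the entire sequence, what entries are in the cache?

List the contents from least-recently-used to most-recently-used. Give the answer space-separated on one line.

Answer: 38 77 5 62 80 35 67

Derivation:
LRU simulation (capacity=7):
  1. access 80: MISS. Cache (LRU->MRU): [80]
  2. access 80: HIT. Cache (LRU->MRU): [80]
  3. access 80: HIT. Cache (LRU->MRU): [80]
  4. access 80: HIT. Cache (LRU->MRU): [80]
  5. access 62: MISS. Cache (LRU->MRU): [80 62]
  6. access 12: MISS. Cache (LRU->MRU): [80 62 12]
  7. access 80: HIT. Cache (LRU->MRU): [62 12 80]
  8. access 12: HIT. Cache (LRU->MRU): [62 80 12]
  9. access 77: MISS. Cache (LRU->MRU): [62 80 12 77]
  10. access 12: HIT. Cache (LRU->MRU): [62 80 77 12]
  11. access 38: MISS. Cache (LRU->MRU): [62 80 77 12 38]
  12. access 77: HIT. Cache (LRU->MRU): [62 80 12 38 77]
  13. access 77: HIT. Cache (LRU->MRU): [62 80 12 38 77]
  14. access 5: MISS. Cache (LRU->MRU): [62 80 12 38 77 5]
  15. access 62: HIT. Cache (LRU->MRU): [80 12 38 77 5 62]
  16. access 80: HIT. Cache (LRU->MRU): [12 38 77 5 62 80]
  17. access 35: MISS. Cache (LRU->MRU): [12 38 77 5 62 80 35]
  18. access 67: MISS, evict 12. Cache (LRU->MRU): [38 77 5 62 80 35 67]
Total: 10 hits, 8 misses, 1 evictions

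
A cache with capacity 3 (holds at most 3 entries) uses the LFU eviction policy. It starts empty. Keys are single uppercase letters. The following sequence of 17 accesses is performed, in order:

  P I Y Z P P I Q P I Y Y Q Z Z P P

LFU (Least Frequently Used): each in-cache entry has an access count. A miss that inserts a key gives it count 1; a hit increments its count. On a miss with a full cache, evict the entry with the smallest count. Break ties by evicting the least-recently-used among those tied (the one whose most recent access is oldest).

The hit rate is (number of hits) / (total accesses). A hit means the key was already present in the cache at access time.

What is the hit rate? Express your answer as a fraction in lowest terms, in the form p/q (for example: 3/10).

LFU simulation (capacity=3):
  1. access P: MISS. Cache: [P(c=1)]
  2. access I: MISS. Cache: [P(c=1) I(c=1)]
  3. access Y: MISS. Cache: [P(c=1) I(c=1) Y(c=1)]
  4. access Z: MISS, evict P(c=1). Cache: [I(c=1) Y(c=1) Z(c=1)]
  5. access P: MISS, evict I(c=1). Cache: [Y(c=1) Z(c=1) P(c=1)]
  6. access P: HIT, count now 2. Cache: [Y(c=1) Z(c=1) P(c=2)]
  7. access I: MISS, evict Y(c=1). Cache: [Z(c=1) I(c=1) P(c=2)]
  8. access Q: MISS, evict Z(c=1). Cache: [I(c=1) Q(c=1) P(c=2)]
  9. access P: HIT, count now 3. Cache: [I(c=1) Q(c=1) P(c=3)]
  10. access I: HIT, count now 2. Cache: [Q(c=1) I(c=2) P(c=3)]
  11. access Y: MISS, evict Q(c=1). Cache: [Y(c=1) I(c=2) P(c=3)]
  12. access Y: HIT, count now 2. Cache: [I(c=2) Y(c=2) P(c=3)]
  13. access Q: MISS, evict I(c=2). Cache: [Q(c=1) Y(c=2) P(c=3)]
  14. access Z: MISS, evict Q(c=1). Cache: [Z(c=1) Y(c=2) P(c=3)]
  15. access Z: HIT, count now 2. Cache: [Y(c=2) Z(c=2) P(c=3)]
  16. access P: HIT, count now 4. Cache: [Y(c=2) Z(c=2) P(c=4)]
  17. access P: HIT, count now 5. Cache: [Y(c=2) Z(c=2) P(c=5)]
Total: 7 hits, 10 misses, 7 evictions

Hit rate = 7/17

Answer: 7/17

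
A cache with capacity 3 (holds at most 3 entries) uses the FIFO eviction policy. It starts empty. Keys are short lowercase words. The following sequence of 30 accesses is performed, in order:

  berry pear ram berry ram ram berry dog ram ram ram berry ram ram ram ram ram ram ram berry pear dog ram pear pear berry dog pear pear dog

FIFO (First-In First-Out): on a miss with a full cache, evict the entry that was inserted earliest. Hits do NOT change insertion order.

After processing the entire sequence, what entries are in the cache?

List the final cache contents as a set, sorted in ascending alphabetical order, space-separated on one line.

Answer: dog pear ram

Derivation:
FIFO simulation (capacity=3):
  1. access berry: MISS. Cache (old->new): [berry]
  2. access pear: MISS. Cache (old->new): [berry pear]
  3. access ram: MISS. Cache (old->new): [berry pear ram]
  4. access berry: HIT. Cache (old->new): [berry pear ram]
  5. access ram: HIT. Cache (old->new): [berry pear ram]
  6. access ram: HIT. Cache (old->new): [berry pear ram]
  7. access berry: HIT. Cache (old->new): [berry pear ram]
  8. access dog: MISS, evict berry. Cache (old->new): [pear ram dog]
  9. access ram: HIT. Cache (old->new): [pear ram dog]
  10. access ram: HIT. Cache (old->new): [pear ram dog]
  11. access ram: HIT. Cache (old->new): [pear ram dog]
  12. access berry: MISS, evict pear. Cache (old->new): [ram dog berry]
  13. access ram: HIT. Cache (old->new): [ram dog berry]
  14. access ram: HIT. Cache (old->new): [ram dog berry]
  15. access ram: HIT. Cache (old->new): [ram dog berry]
  16. access ram: HIT. Cache (old->new): [ram dog berry]
  17. access ram: HIT. Cache (old->new): [ram dog berry]
  18. access ram: HIT. Cache (old->new): [ram dog berry]
  19. access ram: HIT. Cache (old->new): [ram dog berry]
  20. access berry: HIT. Cache (old->new): [ram dog berry]
  21. access pear: MISS, evict ram. Cache (old->new): [dog berry pear]
  22. access dog: HIT. Cache (old->new): [dog berry pear]
  23. access ram: MISS, evict dog. Cache (old->new): [berry pear ram]
  24. access pear: HIT. Cache (old->new): [berry pear ram]
  25. access pear: HIT. Cache (old->new): [berry pear ram]
  26. access berry: HIT. Cache (old->new): [berry pear ram]
  27. access dog: MISS, evict berry. Cache (old->new): [pear ram dog]
  28. access pear: HIT. Cache (old->new): [pear ram dog]
  29. access pear: HIT. Cache (old->new): [pear ram dog]
  30. access dog: HIT. Cache (old->new): [pear ram dog]
Total: 22 hits, 8 misses, 5 evictions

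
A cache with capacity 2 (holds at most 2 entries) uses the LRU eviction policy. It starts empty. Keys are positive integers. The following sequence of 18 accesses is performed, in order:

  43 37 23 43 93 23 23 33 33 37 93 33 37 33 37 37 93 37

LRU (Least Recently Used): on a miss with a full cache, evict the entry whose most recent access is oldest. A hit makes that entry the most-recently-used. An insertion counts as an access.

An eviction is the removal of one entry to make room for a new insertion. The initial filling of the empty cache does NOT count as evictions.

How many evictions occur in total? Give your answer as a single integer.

Answer: 10

Derivation:
LRU simulation (capacity=2):
  1. access 43: MISS. Cache (LRU->MRU): [43]
  2. access 37: MISS. Cache (LRU->MRU): [43 37]
  3. access 23: MISS, evict 43. Cache (LRU->MRU): [37 23]
  4. access 43: MISS, evict 37. Cache (LRU->MRU): [23 43]
  5. access 93: MISS, evict 23. Cache (LRU->MRU): [43 93]
  6. access 23: MISS, evict 43. Cache (LRU->MRU): [93 23]
  7. access 23: HIT. Cache (LRU->MRU): [93 23]
  8. access 33: MISS, evict 93. Cache (LRU->MRU): [23 33]
  9. access 33: HIT. Cache (LRU->MRU): [23 33]
  10. access 37: MISS, evict 23. Cache (LRU->MRU): [33 37]
  11. access 93: MISS, evict 33. Cache (LRU->MRU): [37 93]
  12. access 33: MISS, evict 37. Cache (LRU->MRU): [93 33]
  13. access 37: MISS, evict 93. Cache (LRU->MRU): [33 37]
  14. access 33: HIT. Cache (LRU->MRU): [37 33]
  15. access 37: HIT. Cache (LRU->MRU): [33 37]
  16. access 37: HIT. Cache (LRU->MRU): [33 37]
  17. access 93: MISS, evict 33. Cache (LRU->MRU): [37 93]
  18. access 37: HIT. Cache (LRU->MRU): [93 37]
Total: 6 hits, 12 misses, 10 evictions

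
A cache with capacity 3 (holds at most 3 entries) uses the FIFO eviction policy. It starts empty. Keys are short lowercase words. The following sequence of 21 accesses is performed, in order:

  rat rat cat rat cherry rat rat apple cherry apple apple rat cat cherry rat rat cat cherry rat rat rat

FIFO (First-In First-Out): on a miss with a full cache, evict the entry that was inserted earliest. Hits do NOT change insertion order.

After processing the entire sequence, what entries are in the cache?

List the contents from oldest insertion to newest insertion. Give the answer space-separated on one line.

FIFO simulation (capacity=3):
  1. access rat: MISS. Cache (old->new): [rat]
  2. access rat: HIT. Cache (old->new): [rat]
  3. access cat: MISS. Cache (old->new): [rat cat]
  4. access rat: HIT. Cache (old->new): [rat cat]
  5. access cherry: MISS. Cache (old->new): [rat cat cherry]
  6. access rat: HIT. Cache (old->new): [rat cat cherry]
  7. access rat: HIT. Cache (old->new): [rat cat cherry]
  8. access apple: MISS, evict rat. Cache (old->new): [cat cherry apple]
  9. access cherry: HIT. Cache (old->new): [cat cherry apple]
  10. access apple: HIT. Cache (old->new): [cat cherry apple]
  11. access apple: HIT. Cache (old->new): [cat cherry apple]
  12. access rat: MISS, evict cat. Cache (old->new): [cherry apple rat]
  13. access cat: MISS, evict cherry. Cache (old->new): [apple rat cat]
  14. access cherry: MISS, evict apple. Cache (old->new): [rat cat cherry]
  15. access rat: HIT. Cache (old->new): [rat cat cherry]
  16. access rat: HIT. Cache (old->new): [rat cat cherry]
  17. access cat: HIT. Cache (old->new): [rat cat cherry]
  18. access cherry: HIT. Cache (old->new): [rat cat cherry]
  19. access rat: HIT. Cache (old->new): [rat cat cherry]
  20. access rat: HIT. Cache (old->new): [rat cat cherry]
  21. access rat: HIT. Cache (old->new): [rat cat cherry]
Total: 14 hits, 7 misses, 4 evictions

Answer: rat cat cherry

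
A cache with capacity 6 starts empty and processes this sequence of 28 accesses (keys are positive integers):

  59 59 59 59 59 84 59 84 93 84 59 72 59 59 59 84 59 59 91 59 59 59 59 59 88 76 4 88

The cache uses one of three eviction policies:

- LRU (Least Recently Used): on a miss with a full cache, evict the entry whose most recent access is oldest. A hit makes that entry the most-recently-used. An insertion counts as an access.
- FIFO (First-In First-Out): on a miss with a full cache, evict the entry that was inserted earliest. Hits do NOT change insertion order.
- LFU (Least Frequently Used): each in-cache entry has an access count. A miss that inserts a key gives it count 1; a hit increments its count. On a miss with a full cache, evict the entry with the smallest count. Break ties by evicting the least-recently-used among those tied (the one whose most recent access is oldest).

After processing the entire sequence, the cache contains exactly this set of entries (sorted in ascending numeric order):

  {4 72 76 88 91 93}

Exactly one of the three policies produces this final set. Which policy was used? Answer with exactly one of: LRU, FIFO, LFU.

Answer: FIFO

Derivation:
Simulating under each policy and comparing final sets:
  LRU: final set = {4 59 76 84 88 91} -> differs
  FIFO: final set = {4 72 76 88 91 93} -> MATCHES target
  LFU: final set = {4 59 76 84 88 91} -> differs
Only FIFO produces the target set.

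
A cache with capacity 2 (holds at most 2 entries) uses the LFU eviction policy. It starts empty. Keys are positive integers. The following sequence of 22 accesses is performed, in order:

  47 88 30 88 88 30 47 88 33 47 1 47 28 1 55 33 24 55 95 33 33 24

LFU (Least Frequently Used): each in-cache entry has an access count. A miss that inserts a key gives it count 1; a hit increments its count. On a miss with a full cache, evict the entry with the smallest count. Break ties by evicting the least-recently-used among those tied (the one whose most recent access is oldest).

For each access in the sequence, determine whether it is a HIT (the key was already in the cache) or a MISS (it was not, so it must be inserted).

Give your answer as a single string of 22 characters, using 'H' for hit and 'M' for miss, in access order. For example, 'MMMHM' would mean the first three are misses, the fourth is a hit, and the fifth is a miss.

LFU simulation (capacity=2):
  1. access 47: MISS. Cache: [47(c=1)]
  2. access 88: MISS. Cache: [47(c=1) 88(c=1)]
  3. access 30: MISS, evict 47(c=1). Cache: [88(c=1) 30(c=1)]
  4. access 88: HIT, count now 2. Cache: [30(c=1) 88(c=2)]
  5. access 88: HIT, count now 3. Cache: [30(c=1) 88(c=3)]
  6. access 30: HIT, count now 2. Cache: [30(c=2) 88(c=3)]
  7. access 47: MISS, evict 30(c=2). Cache: [47(c=1) 88(c=3)]
  8. access 88: HIT, count now 4. Cache: [47(c=1) 88(c=4)]
  9. access 33: MISS, evict 47(c=1). Cache: [33(c=1) 88(c=4)]
  10. access 47: MISS, evict 33(c=1). Cache: [47(c=1) 88(c=4)]
  11. access 1: MISS, evict 47(c=1). Cache: [1(c=1) 88(c=4)]
  12. access 47: MISS, evict 1(c=1). Cache: [47(c=1) 88(c=4)]
  13. access 28: MISS, evict 47(c=1). Cache: [28(c=1) 88(c=4)]
  14. access 1: MISS, evict 28(c=1). Cache: [1(c=1) 88(c=4)]
  15. access 55: MISS, evict 1(c=1). Cache: [55(c=1) 88(c=4)]
  16. access 33: MISS, evict 55(c=1). Cache: [33(c=1) 88(c=4)]
  17. access 24: MISS, evict 33(c=1). Cache: [24(c=1) 88(c=4)]
  18. access 55: MISS, evict 24(c=1). Cache: [55(c=1) 88(c=4)]
  19. access 95: MISS, evict 55(c=1). Cache: [95(c=1) 88(c=4)]
  20. access 33: MISS, evict 95(c=1). Cache: [33(c=1) 88(c=4)]
  21. access 33: HIT, count now 2. Cache: [33(c=2) 88(c=4)]
  22. access 24: MISS, evict 33(c=2). Cache: [24(c=1) 88(c=4)]
Total: 5 hits, 17 misses, 15 evictions

Answer: MMMHHHMHMMMMMMMMMMMMHM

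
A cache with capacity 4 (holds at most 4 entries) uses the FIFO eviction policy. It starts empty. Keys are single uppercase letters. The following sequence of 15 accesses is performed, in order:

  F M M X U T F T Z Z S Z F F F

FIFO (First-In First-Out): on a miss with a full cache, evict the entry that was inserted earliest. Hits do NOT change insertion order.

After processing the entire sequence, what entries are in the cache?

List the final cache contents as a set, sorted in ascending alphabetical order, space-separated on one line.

Answer: F S T Z

Derivation:
FIFO simulation (capacity=4):
  1. access F: MISS. Cache (old->new): [F]
  2. access M: MISS. Cache (old->new): [F M]
  3. access M: HIT. Cache (old->new): [F M]
  4. access X: MISS. Cache (old->new): [F M X]
  5. access U: MISS. Cache (old->new): [F M X U]
  6. access T: MISS, evict F. Cache (old->new): [M X U T]
  7. access F: MISS, evict M. Cache (old->new): [X U T F]
  8. access T: HIT. Cache (old->new): [X U T F]
  9. access Z: MISS, evict X. Cache (old->new): [U T F Z]
  10. access Z: HIT. Cache (old->new): [U T F Z]
  11. access S: MISS, evict U. Cache (old->new): [T F Z S]
  12. access Z: HIT. Cache (old->new): [T F Z S]
  13. access F: HIT. Cache (old->new): [T F Z S]
  14. access F: HIT. Cache (old->new): [T F Z S]
  15. access F: HIT. Cache (old->new): [T F Z S]
Total: 7 hits, 8 misses, 4 evictions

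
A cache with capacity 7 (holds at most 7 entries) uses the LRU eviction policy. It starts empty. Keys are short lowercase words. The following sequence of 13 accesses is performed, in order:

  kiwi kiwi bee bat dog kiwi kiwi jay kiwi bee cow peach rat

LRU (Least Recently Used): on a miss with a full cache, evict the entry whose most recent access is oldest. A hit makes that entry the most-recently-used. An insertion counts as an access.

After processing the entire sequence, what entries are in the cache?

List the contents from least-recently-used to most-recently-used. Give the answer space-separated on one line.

Answer: dog jay kiwi bee cow peach rat

Derivation:
LRU simulation (capacity=7):
  1. access kiwi: MISS. Cache (LRU->MRU): [kiwi]
  2. access kiwi: HIT. Cache (LRU->MRU): [kiwi]
  3. access bee: MISS. Cache (LRU->MRU): [kiwi bee]
  4. access bat: MISS. Cache (LRU->MRU): [kiwi bee bat]
  5. access dog: MISS. Cache (LRU->MRU): [kiwi bee bat dog]
  6. access kiwi: HIT. Cache (LRU->MRU): [bee bat dog kiwi]
  7. access kiwi: HIT. Cache (LRU->MRU): [bee bat dog kiwi]
  8. access jay: MISS. Cache (LRU->MRU): [bee bat dog kiwi jay]
  9. access kiwi: HIT. Cache (LRU->MRU): [bee bat dog jay kiwi]
  10. access bee: HIT. Cache (LRU->MRU): [bat dog jay kiwi bee]
  11. access cow: MISS. Cache (LRU->MRU): [bat dog jay kiwi bee cow]
  12. access peach: MISS. Cache (LRU->MRU): [bat dog jay kiwi bee cow peach]
  13. access rat: MISS, evict bat. Cache (LRU->MRU): [dog jay kiwi bee cow peach rat]
Total: 5 hits, 8 misses, 1 evictions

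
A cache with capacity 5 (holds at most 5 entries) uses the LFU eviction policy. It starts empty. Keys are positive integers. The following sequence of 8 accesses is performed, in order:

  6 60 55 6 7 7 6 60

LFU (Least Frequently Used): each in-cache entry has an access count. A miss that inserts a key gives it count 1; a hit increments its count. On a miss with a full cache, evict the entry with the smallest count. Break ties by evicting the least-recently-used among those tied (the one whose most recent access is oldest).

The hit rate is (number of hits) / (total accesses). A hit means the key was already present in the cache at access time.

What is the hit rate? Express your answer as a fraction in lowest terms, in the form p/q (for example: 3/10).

LFU simulation (capacity=5):
  1. access 6: MISS. Cache: [6(c=1)]
  2. access 60: MISS. Cache: [6(c=1) 60(c=1)]
  3. access 55: MISS. Cache: [6(c=1) 60(c=1) 55(c=1)]
  4. access 6: HIT, count now 2. Cache: [60(c=1) 55(c=1) 6(c=2)]
  5. access 7: MISS. Cache: [60(c=1) 55(c=1) 7(c=1) 6(c=2)]
  6. access 7: HIT, count now 2. Cache: [60(c=1) 55(c=1) 6(c=2) 7(c=2)]
  7. access 6: HIT, count now 3. Cache: [60(c=1) 55(c=1) 7(c=2) 6(c=3)]
  8. access 60: HIT, count now 2. Cache: [55(c=1) 7(c=2) 60(c=2) 6(c=3)]
Total: 4 hits, 4 misses, 0 evictions

Hit rate = 4/8 = 1/2

Answer: 1/2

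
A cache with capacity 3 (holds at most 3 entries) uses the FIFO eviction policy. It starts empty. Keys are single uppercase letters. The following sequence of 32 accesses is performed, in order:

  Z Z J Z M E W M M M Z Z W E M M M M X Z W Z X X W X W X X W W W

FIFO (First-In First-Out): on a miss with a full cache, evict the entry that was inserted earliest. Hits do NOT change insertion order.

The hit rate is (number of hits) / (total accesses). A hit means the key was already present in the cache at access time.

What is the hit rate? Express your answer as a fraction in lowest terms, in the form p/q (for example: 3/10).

FIFO simulation (capacity=3):
  1. access Z: MISS. Cache (old->new): [Z]
  2. access Z: HIT. Cache (old->new): [Z]
  3. access J: MISS. Cache (old->new): [Z J]
  4. access Z: HIT. Cache (old->new): [Z J]
  5. access M: MISS. Cache (old->new): [Z J M]
  6. access E: MISS, evict Z. Cache (old->new): [J M E]
  7. access W: MISS, evict J. Cache (old->new): [M E W]
  8. access M: HIT. Cache (old->new): [M E W]
  9. access M: HIT. Cache (old->new): [M E W]
  10. access M: HIT. Cache (old->new): [M E W]
  11. access Z: MISS, evict M. Cache (old->new): [E W Z]
  12. access Z: HIT. Cache (old->new): [E W Z]
  13. access W: HIT. Cache (old->new): [E W Z]
  14. access E: HIT. Cache (old->new): [E W Z]
  15. access M: MISS, evict E. Cache (old->new): [W Z M]
  16. access M: HIT. Cache (old->new): [W Z M]
  17. access M: HIT. Cache (old->new): [W Z M]
  18. access M: HIT. Cache (old->new): [W Z M]
  19. access X: MISS, evict W. Cache (old->new): [Z M X]
  20. access Z: HIT. Cache (old->new): [Z M X]
  21. access W: MISS, evict Z. Cache (old->new): [M X W]
  22. access Z: MISS, evict M. Cache (old->new): [X W Z]
  23. access X: HIT. Cache (old->new): [X W Z]
  24. access X: HIT. Cache (old->new): [X W Z]
  25. access W: HIT. Cache (old->new): [X W Z]
  26. access X: HIT. Cache (old->new): [X W Z]
  27. access W: HIT. Cache (old->new): [X W Z]
  28. access X: HIT. Cache (old->new): [X W Z]
  29. access X: HIT. Cache (old->new): [X W Z]
  30. access W: HIT. Cache (old->new): [X W Z]
  31. access W: HIT. Cache (old->new): [X W Z]
  32. access W: HIT. Cache (old->new): [X W Z]
Total: 22 hits, 10 misses, 7 evictions

Hit rate = 22/32 = 11/16

Answer: 11/16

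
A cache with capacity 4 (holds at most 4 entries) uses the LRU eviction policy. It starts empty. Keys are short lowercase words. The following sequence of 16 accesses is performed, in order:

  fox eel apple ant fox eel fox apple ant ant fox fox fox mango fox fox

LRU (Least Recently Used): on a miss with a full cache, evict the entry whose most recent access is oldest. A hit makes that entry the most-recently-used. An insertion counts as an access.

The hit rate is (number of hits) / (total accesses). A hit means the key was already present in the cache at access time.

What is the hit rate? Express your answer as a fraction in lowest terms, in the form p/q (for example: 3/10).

Answer: 11/16

Derivation:
LRU simulation (capacity=4):
  1. access fox: MISS. Cache (LRU->MRU): [fox]
  2. access eel: MISS. Cache (LRU->MRU): [fox eel]
  3. access apple: MISS. Cache (LRU->MRU): [fox eel apple]
  4. access ant: MISS. Cache (LRU->MRU): [fox eel apple ant]
  5. access fox: HIT. Cache (LRU->MRU): [eel apple ant fox]
  6. access eel: HIT. Cache (LRU->MRU): [apple ant fox eel]
  7. access fox: HIT. Cache (LRU->MRU): [apple ant eel fox]
  8. access apple: HIT. Cache (LRU->MRU): [ant eel fox apple]
  9. access ant: HIT. Cache (LRU->MRU): [eel fox apple ant]
  10. access ant: HIT. Cache (LRU->MRU): [eel fox apple ant]
  11. access fox: HIT. Cache (LRU->MRU): [eel apple ant fox]
  12. access fox: HIT. Cache (LRU->MRU): [eel apple ant fox]
  13. access fox: HIT. Cache (LRU->MRU): [eel apple ant fox]
  14. access mango: MISS, evict eel. Cache (LRU->MRU): [apple ant fox mango]
  15. access fox: HIT. Cache (LRU->MRU): [apple ant mango fox]
  16. access fox: HIT. Cache (LRU->MRU): [apple ant mango fox]
Total: 11 hits, 5 misses, 1 evictions

Hit rate = 11/16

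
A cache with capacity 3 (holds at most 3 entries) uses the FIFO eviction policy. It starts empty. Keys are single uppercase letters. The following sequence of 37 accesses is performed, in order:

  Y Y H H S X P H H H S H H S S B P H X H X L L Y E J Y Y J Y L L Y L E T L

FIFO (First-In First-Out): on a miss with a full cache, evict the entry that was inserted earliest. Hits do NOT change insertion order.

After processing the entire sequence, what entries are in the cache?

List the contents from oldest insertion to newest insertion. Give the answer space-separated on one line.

Answer: E T L

Derivation:
FIFO simulation (capacity=3):
  1. access Y: MISS. Cache (old->new): [Y]
  2. access Y: HIT. Cache (old->new): [Y]
  3. access H: MISS. Cache (old->new): [Y H]
  4. access H: HIT. Cache (old->new): [Y H]
  5. access S: MISS. Cache (old->new): [Y H S]
  6. access X: MISS, evict Y. Cache (old->new): [H S X]
  7. access P: MISS, evict H. Cache (old->new): [S X P]
  8. access H: MISS, evict S. Cache (old->new): [X P H]
  9. access H: HIT. Cache (old->new): [X P H]
  10. access H: HIT. Cache (old->new): [X P H]
  11. access S: MISS, evict X. Cache (old->new): [P H S]
  12. access H: HIT. Cache (old->new): [P H S]
  13. access H: HIT. Cache (old->new): [P H S]
  14. access S: HIT. Cache (old->new): [P H S]
  15. access S: HIT. Cache (old->new): [P H S]
  16. access B: MISS, evict P. Cache (old->new): [H S B]
  17. access P: MISS, evict H. Cache (old->new): [S B P]
  18. access H: MISS, evict S. Cache (old->new): [B P H]
  19. access X: MISS, evict B. Cache (old->new): [P H X]
  20. access H: HIT. Cache (old->new): [P H X]
  21. access X: HIT. Cache (old->new): [P H X]
  22. access L: MISS, evict P. Cache (old->new): [H X L]
  23. access L: HIT. Cache (old->new): [H X L]
  24. access Y: MISS, evict H. Cache (old->new): [X L Y]
  25. access E: MISS, evict X. Cache (old->new): [L Y E]
  26. access J: MISS, evict L. Cache (old->new): [Y E J]
  27. access Y: HIT. Cache (old->new): [Y E J]
  28. access Y: HIT. Cache (old->new): [Y E J]
  29. access J: HIT. Cache (old->new): [Y E J]
  30. access Y: HIT. Cache (old->new): [Y E J]
  31. access L: MISS, evict Y. Cache (old->new): [E J L]
  32. access L: HIT. Cache (old->new): [E J L]
  33. access Y: MISS, evict E. Cache (old->new): [J L Y]
  34. access L: HIT. Cache (old->new): [J L Y]
  35. access E: MISS, evict J. Cache (old->new): [L Y E]
  36. access T: MISS, evict L. Cache (old->new): [Y E T]
  37. access L: MISS, evict Y. Cache (old->new): [E T L]
Total: 17 hits, 20 misses, 17 evictions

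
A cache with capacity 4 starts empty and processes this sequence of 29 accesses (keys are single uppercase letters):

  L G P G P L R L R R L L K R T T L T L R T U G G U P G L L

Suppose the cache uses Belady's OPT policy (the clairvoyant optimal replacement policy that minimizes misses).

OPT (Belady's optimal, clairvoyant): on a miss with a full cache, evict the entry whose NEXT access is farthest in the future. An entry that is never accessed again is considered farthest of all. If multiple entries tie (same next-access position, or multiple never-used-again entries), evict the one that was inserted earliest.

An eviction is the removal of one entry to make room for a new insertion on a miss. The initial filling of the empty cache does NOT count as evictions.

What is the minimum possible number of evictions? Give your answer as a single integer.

Answer: 4

Derivation:
OPT (Belady) simulation (capacity=4):
  1. access L: MISS. Cache: [L]
  2. access G: MISS. Cache: [L G]
  3. access P: MISS. Cache: [L G P]
  4. access G: HIT. Next use of G: step 23. Cache: [L G P]
  5. access P: HIT. Next use of P: step 26. Cache: [L G P]
  6. access L: HIT. Next use of L: step 8. Cache: [L G P]
  7. access R: MISS. Cache: [L G P R]
  8. access L: HIT. Next use of L: step 11. Cache: [L G P R]
  9. access R: HIT. Next use of R: step 10. Cache: [L G P R]
  10. access R: HIT. Next use of R: step 14. Cache: [L G P R]
  11. access L: HIT. Next use of L: step 12. Cache: [L G P R]
  12. access L: HIT. Next use of L: step 17. Cache: [L G P R]
  13. access K: MISS, evict P (next use: step 26). Cache: [L G R K]
  14. access R: HIT. Next use of R: step 20. Cache: [L G R K]
  15. access T: MISS, evict K (next use: never). Cache: [L G R T]
  16. access T: HIT. Next use of T: step 18. Cache: [L G R T]
  17. access L: HIT. Next use of L: step 19. Cache: [L G R T]
  18. access T: HIT. Next use of T: step 21. Cache: [L G R T]
  19. access L: HIT. Next use of L: step 28. Cache: [L G R T]
  20. access R: HIT. Next use of R: never. Cache: [L G R T]
  21. access T: HIT. Next use of T: never. Cache: [L G R T]
  22. access U: MISS, evict R (next use: never). Cache: [L G T U]
  23. access G: HIT. Next use of G: step 24. Cache: [L G T U]
  24. access G: HIT. Next use of G: step 27. Cache: [L G T U]
  25. access U: HIT. Next use of U: never. Cache: [L G T U]
  26. access P: MISS, evict T (next use: never). Cache: [L G U P]
  27. access G: HIT. Next use of G: never. Cache: [L G U P]
  28. access L: HIT. Next use of L: step 29. Cache: [L G U P]
  29. access L: HIT. Next use of L: never. Cache: [L G U P]
Total: 21 hits, 8 misses, 4 evictions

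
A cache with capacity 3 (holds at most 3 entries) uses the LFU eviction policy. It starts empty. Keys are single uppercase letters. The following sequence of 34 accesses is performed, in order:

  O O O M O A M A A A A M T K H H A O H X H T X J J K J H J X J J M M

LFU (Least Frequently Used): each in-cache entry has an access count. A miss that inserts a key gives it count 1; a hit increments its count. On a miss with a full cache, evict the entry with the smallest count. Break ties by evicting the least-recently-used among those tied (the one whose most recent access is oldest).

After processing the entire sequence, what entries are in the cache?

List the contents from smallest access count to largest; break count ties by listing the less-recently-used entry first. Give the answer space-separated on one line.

Answer: M O A

Derivation:
LFU simulation (capacity=3):
  1. access O: MISS. Cache: [O(c=1)]
  2. access O: HIT, count now 2. Cache: [O(c=2)]
  3. access O: HIT, count now 3. Cache: [O(c=3)]
  4. access M: MISS. Cache: [M(c=1) O(c=3)]
  5. access O: HIT, count now 4. Cache: [M(c=1) O(c=4)]
  6. access A: MISS. Cache: [M(c=1) A(c=1) O(c=4)]
  7. access M: HIT, count now 2. Cache: [A(c=1) M(c=2) O(c=4)]
  8. access A: HIT, count now 2. Cache: [M(c=2) A(c=2) O(c=4)]
  9. access A: HIT, count now 3. Cache: [M(c=2) A(c=3) O(c=4)]
  10. access A: HIT, count now 4. Cache: [M(c=2) O(c=4) A(c=4)]
  11. access A: HIT, count now 5. Cache: [M(c=2) O(c=4) A(c=5)]
  12. access M: HIT, count now 3. Cache: [M(c=3) O(c=4) A(c=5)]
  13. access T: MISS, evict M(c=3). Cache: [T(c=1) O(c=4) A(c=5)]
  14. access K: MISS, evict T(c=1). Cache: [K(c=1) O(c=4) A(c=5)]
  15. access H: MISS, evict K(c=1). Cache: [H(c=1) O(c=4) A(c=5)]
  16. access H: HIT, count now 2. Cache: [H(c=2) O(c=4) A(c=5)]
  17. access A: HIT, count now 6. Cache: [H(c=2) O(c=4) A(c=6)]
  18. access O: HIT, count now 5. Cache: [H(c=2) O(c=5) A(c=6)]
  19. access H: HIT, count now 3. Cache: [H(c=3) O(c=5) A(c=6)]
  20. access X: MISS, evict H(c=3). Cache: [X(c=1) O(c=5) A(c=6)]
  21. access H: MISS, evict X(c=1). Cache: [H(c=1) O(c=5) A(c=6)]
  22. access T: MISS, evict H(c=1). Cache: [T(c=1) O(c=5) A(c=6)]
  23. access X: MISS, evict T(c=1). Cache: [X(c=1) O(c=5) A(c=6)]
  24. access J: MISS, evict X(c=1). Cache: [J(c=1) O(c=5) A(c=6)]
  25. access J: HIT, count now 2. Cache: [J(c=2) O(c=5) A(c=6)]
  26. access K: MISS, evict J(c=2). Cache: [K(c=1) O(c=5) A(c=6)]
  27. access J: MISS, evict K(c=1). Cache: [J(c=1) O(c=5) A(c=6)]
  28. access H: MISS, evict J(c=1). Cache: [H(c=1) O(c=5) A(c=6)]
  29. access J: MISS, evict H(c=1). Cache: [J(c=1) O(c=5) A(c=6)]
  30. access X: MISS, evict J(c=1). Cache: [X(c=1) O(c=5) A(c=6)]
  31. access J: MISS, evict X(c=1). Cache: [J(c=1) O(c=5) A(c=6)]
  32. access J: HIT, count now 2. Cache: [J(c=2) O(c=5) A(c=6)]
  33. access M: MISS, evict J(c=2). Cache: [M(c=1) O(c=5) A(c=6)]
  34. access M: HIT, count now 2. Cache: [M(c=2) O(c=5) A(c=6)]
Total: 16 hits, 18 misses, 15 evictions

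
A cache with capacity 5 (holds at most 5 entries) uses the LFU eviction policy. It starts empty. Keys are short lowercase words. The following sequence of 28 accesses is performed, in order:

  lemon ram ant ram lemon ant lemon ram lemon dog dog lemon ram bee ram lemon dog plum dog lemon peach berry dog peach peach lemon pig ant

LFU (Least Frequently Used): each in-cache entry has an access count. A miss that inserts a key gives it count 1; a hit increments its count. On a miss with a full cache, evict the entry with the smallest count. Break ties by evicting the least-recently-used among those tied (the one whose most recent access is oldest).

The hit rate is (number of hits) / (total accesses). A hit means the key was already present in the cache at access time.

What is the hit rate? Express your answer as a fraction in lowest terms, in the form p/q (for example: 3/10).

Answer: 17/28

Derivation:
LFU simulation (capacity=5):
  1. access lemon: MISS. Cache: [lemon(c=1)]
  2. access ram: MISS. Cache: [lemon(c=1) ram(c=1)]
  3. access ant: MISS. Cache: [lemon(c=1) ram(c=1) ant(c=1)]
  4. access ram: HIT, count now 2. Cache: [lemon(c=1) ant(c=1) ram(c=2)]
  5. access lemon: HIT, count now 2. Cache: [ant(c=1) ram(c=2) lemon(c=2)]
  6. access ant: HIT, count now 2. Cache: [ram(c=2) lemon(c=2) ant(c=2)]
  7. access lemon: HIT, count now 3. Cache: [ram(c=2) ant(c=2) lemon(c=3)]
  8. access ram: HIT, count now 3. Cache: [ant(c=2) lemon(c=3) ram(c=3)]
  9. access lemon: HIT, count now 4. Cache: [ant(c=2) ram(c=3) lemon(c=4)]
  10. access dog: MISS. Cache: [dog(c=1) ant(c=2) ram(c=3) lemon(c=4)]
  11. access dog: HIT, count now 2. Cache: [ant(c=2) dog(c=2) ram(c=3) lemon(c=4)]
  12. access lemon: HIT, count now 5. Cache: [ant(c=2) dog(c=2) ram(c=3) lemon(c=5)]
  13. access ram: HIT, count now 4. Cache: [ant(c=2) dog(c=2) ram(c=4) lemon(c=5)]
  14. access bee: MISS. Cache: [bee(c=1) ant(c=2) dog(c=2) ram(c=4) lemon(c=5)]
  15. access ram: HIT, count now 5. Cache: [bee(c=1) ant(c=2) dog(c=2) lemon(c=5) ram(c=5)]
  16. access lemon: HIT, count now 6. Cache: [bee(c=1) ant(c=2) dog(c=2) ram(c=5) lemon(c=6)]
  17. access dog: HIT, count now 3. Cache: [bee(c=1) ant(c=2) dog(c=3) ram(c=5) lemon(c=6)]
  18. access plum: MISS, evict bee(c=1). Cache: [plum(c=1) ant(c=2) dog(c=3) ram(c=5) lemon(c=6)]
  19. access dog: HIT, count now 4. Cache: [plum(c=1) ant(c=2) dog(c=4) ram(c=5) lemon(c=6)]
  20. access lemon: HIT, count now 7. Cache: [plum(c=1) ant(c=2) dog(c=4) ram(c=5) lemon(c=7)]
  21. access peach: MISS, evict plum(c=1). Cache: [peach(c=1) ant(c=2) dog(c=4) ram(c=5) lemon(c=7)]
  22. access berry: MISS, evict peach(c=1). Cache: [berry(c=1) ant(c=2) dog(c=4) ram(c=5) lemon(c=7)]
  23. access dog: HIT, count now 5. Cache: [berry(c=1) ant(c=2) ram(c=5) dog(c=5) lemon(c=7)]
  24. access peach: MISS, evict berry(c=1). Cache: [peach(c=1) ant(c=2) ram(c=5) dog(c=5) lemon(c=7)]
  25. access peach: HIT, count now 2. Cache: [ant(c=2) peach(c=2) ram(c=5) dog(c=5) lemon(c=7)]
  26. access lemon: HIT, count now 8. Cache: [ant(c=2) peach(c=2) ram(c=5) dog(c=5) lemon(c=8)]
  27. access pig: MISS, evict ant(c=2). Cache: [pig(c=1) peach(c=2) ram(c=5) dog(c=5) lemon(c=8)]
  28. access ant: MISS, evict pig(c=1). Cache: [ant(c=1) peach(c=2) ram(c=5) dog(c=5) lemon(c=8)]
Total: 17 hits, 11 misses, 6 evictions

Hit rate = 17/28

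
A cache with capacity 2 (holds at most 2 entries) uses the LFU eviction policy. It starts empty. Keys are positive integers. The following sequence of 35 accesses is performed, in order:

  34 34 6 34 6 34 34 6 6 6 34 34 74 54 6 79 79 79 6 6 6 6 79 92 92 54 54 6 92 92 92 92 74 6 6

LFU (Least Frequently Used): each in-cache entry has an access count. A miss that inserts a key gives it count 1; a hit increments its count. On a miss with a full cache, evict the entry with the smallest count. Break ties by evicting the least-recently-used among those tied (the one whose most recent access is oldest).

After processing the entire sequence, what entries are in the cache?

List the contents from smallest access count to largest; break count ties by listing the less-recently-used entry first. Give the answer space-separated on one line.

LFU simulation (capacity=2):
  1. access 34: MISS. Cache: [34(c=1)]
  2. access 34: HIT, count now 2. Cache: [34(c=2)]
  3. access 6: MISS. Cache: [6(c=1) 34(c=2)]
  4. access 34: HIT, count now 3. Cache: [6(c=1) 34(c=3)]
  5. access 6: HIT, count now 2. Cache: [6(c=2) 34(c=3)]
  6. access 34: HIT, count now 4. Cache: [6(c=2) 34(c=4)]
  7. access 34: HIT, count now 5. Cache: [6(c=2) 34(c=5)]
  8. access 6: HIT, count now 3. Cache: [6(c=3) 34(c=5)]
  9. access 6: HIT, count now 4. Cache: [6(c=4) 34(c=5)]
  10. access 6: HIT, count now 5. Cache: [34(c=5) 6(c=5)]
  11. access 34: HIT, count now 6. Cache: [6(c=5) 34(c=6)]
  12. access 34: HIT, count now 7. Cache: [6(c=5) 34(c=7)]
  13. access 74: MISS, evict 6(c=5). Cache: [74(c=1) 34(c=7)]
  14. access 54: MISS, evict 74(c=1). Cache: [54(c=1) 34(c=7)]
  15. access 6: MISS, evict 54(c=1). Cache: [6(c=1) 34(c=7)]
  16. access 79: MISS, evict 6(c=1). Cache: [79(c=1) 34(c=7)]
  17. access 79: HIT, count now 2. Cache: [79(c=2) 34(c=7)]
  18. access 79: HIT, count now 3. Cache: [79(c=3) 34(c=7)]
  19. access 6: MISS, evict 79(c=3). Cache: [6(c=1) 34(c=7)]
  20. access 6: HIT, count now 2. Cache: [6(c=2) 34(c=7)]
  21. access 6: HIT, count now 3. Cache: [6(c=3) 34(c=7)]
  22. access 6: HIT, count now 4. Cache: [6(c=4) 34(c=7)]
  23. access 79: MISS, evict 6(c=4). Cache: [79(c=1) 34(c=7)]
  24. access 92: MISS, evict 79(c=1). Cache: [92(c=1) 34(c=7)]
  25. access 92: HIT, count now 2. Cache: [92(c=2) 34(c=7)]
  26. access 54: MISS, evict 92(c=2). Cache: [54(c=1) 34(c=7)]
  27. access 54: HIT, count now 2. Cache: [54(c=2) 34(c=7)]
  28. access 6: MISS, evict 54(c=2). Cache: [6(c=1) 34(c=7)]
  29. access 92: MISS, evict 6(c=1). Cache: [92(c=1) 34(c=7)]
  30. access 92: HIT, count now 2. Cache: [92(c=2) 34(c=7)]
  31. access 92: HIT, count now 3. Cache: [92(c=3) 34(c=7)]
  32. access 92: HIT, count now 4. Cache: [92(c=4) 34(c=7)]
  33. access 74: MISS, evict 92(c=4). Cache: [74(c=1) 34(c=7)]
  34. access 6: MISS, evict 74(c=1). Cache: [6(c=1) 34(c=7)]
  35. access 6: HIT, count now 2. Cache: [6(c=2) 34(c=7)]
Total: 21 hits, 14 misses, 12 evictions

Answer: 6 34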